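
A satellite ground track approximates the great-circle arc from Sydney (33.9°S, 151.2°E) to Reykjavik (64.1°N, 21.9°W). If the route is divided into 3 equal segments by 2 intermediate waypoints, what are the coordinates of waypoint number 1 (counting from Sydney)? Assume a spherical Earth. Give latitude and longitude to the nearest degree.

From cos δ = sin φ₁ sin φ₂ + cos φ₁ cos φ₂ cos Δλ, the central angle is δ ≈ 2.609 rad (149.5°).
Interpolate at f = 1/3 with slerp weights a = sin((1−f)δ)/sin δ ≈ 1.942, b = sin(fδ)/sin δ ≈ 1.506.
p = a·p₁ + b·p₂ ≈ (-0.803, 0.531, 0.271); φ = arcsin(p_z) ≈ 15.73°, λ = atan2(p_y, p_x) ≈ 146.49°.

≈ 16°N, 146°E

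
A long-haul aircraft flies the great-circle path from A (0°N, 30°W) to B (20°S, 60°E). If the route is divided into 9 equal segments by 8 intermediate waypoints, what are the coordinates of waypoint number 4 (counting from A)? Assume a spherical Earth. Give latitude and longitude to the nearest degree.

≈ (13°S, 8°E)

Convert each endpoint to a unit vector on the sphere (x = cos φ cos λ, y = cos φ sin λ, z = sin φ).
The central angle between the endpoints is δ = arccos(p₁·p₂) ≈ 1.571 rad (90.0°).
Interpolate at f = 4/9 with slerp weights a = sin((1−f)δ)/sin δ ≈ 0.766, b = sin(fδ)/sin δ ≈ 0.643.
p = a·p₁ + b·p₂ ≈ (0.965, 0.140, -0.220); φ = arcsin(p_z) ≈ -12.70°, λ = atan2(p_y, p_x) ≈ 8.26°.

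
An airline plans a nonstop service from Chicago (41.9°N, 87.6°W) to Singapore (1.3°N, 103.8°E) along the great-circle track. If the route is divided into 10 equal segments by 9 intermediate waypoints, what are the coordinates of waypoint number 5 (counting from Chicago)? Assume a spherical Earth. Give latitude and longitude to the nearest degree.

Convert each endpoint to a unit vector on the sphere (x = cos φ cos λ, y = cos φ sin λ, z = sin φ).
The central angle between the endpoints is δ = arccos(p₁·p₂) ≈ 2.366 rad (135.6°).
Interpolate at f = 5/10 with slerp weights a = sin((1−f)δ)/sin δ ≈ 1.323, b = sin(fδ)/sin δ ≈ 1.323.
p = a·p₁ + b·p₂ ≈ (-0.274, 0.301, 0.913); φ = arcsin(p_z) ≈ 65.99°, λ = atan2(p_y, p_x) ≈ 132.37°.

≈ (66°N, 132°E)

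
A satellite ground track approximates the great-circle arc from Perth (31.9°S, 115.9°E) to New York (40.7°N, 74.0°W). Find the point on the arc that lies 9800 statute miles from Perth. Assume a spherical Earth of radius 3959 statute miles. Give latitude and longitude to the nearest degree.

≈ 55°N, 107°W

Write both endpoints as unit vectors p₁, p₂ with components (cos φ cos λ, cos φ sin λ, sin φ).
The central angle between the endpoints is δ = arccos(p₁·p₂) ≈ 2.935 rad (168.1°). The total great-circle distance is δ·R ≈ 2.935 × 3959 ≈ 11618 mi, so the target fraction is f = 9800/11618 ≈ 0.844.
Interpolate at f ≈ 0.844 with slerp weights a = sin((1−f)δ)/sin δ ≈ 2.156, b = sin(fδ)/sin δ ≈ 3.006.
p = a·p₁ + b·p₂ ≈ (-0.171, -0.544, 0.821); φ = arcsin(p_z) ≈ 55.20°, λ = atan2(p_y, p_x) ≈ -107.47°.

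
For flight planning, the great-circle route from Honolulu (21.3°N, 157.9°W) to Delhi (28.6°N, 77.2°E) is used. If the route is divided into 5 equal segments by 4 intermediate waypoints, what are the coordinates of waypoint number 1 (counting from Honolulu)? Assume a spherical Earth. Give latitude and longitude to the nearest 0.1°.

Convert each endpoint to a unit vector on the sphere (x = cos φ cos λ, y = cos φ sin λ, z = sin φ).
The central angle between the endpoints is δ = arccos(p₁·p₂) ≈ 1.869 rad (107.1°).
Interpolate at f = 1/5 with slerp weights a = sin((1−f)δ)/sin δ ≈ 1.043, b = sin(fδ)/sin δ ≈ 0.382.
p = a·p₁ + b·p₂ ≈ (-0.826, -0.039, 0.562); φ = arcsin(p_z) ≈ 34.19°, λ = atan2(p_y, p_x) ≈ -177.33°.

≈ 34.2°N, 177.3°W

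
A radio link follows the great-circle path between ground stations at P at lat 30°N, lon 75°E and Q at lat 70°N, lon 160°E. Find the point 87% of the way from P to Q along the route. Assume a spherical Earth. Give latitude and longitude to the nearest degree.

≈ lat 69°N, lon 137°E

Convert each endpoint to a unit vector on the sphere (x = cos φ cos λ, y = cos φ sin λ, z = sin φ).
The central angle between the endpoints is δ = arccos(p₁·p₂) ≈ 1.052 rad (60.3°).
Interpolate at f = 0.87 with slerp weights a = sin((1−f)δ)/sin δ ≈ 0.157, b = sin(fδ)/sin δ ≈ 0.913.
p = a·p₁ + b·p₂ ≈ (-0.258, 0.238, 0.936); φ = arcsin(p_z) ≈ 69.44°, λ = atan2(p_y, p_x) ≈ 137.32°.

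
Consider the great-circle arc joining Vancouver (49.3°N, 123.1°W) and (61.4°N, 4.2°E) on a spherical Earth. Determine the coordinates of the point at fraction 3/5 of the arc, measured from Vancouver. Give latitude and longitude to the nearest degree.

Convert each endpoint to a unit vector on the sphere (x = cos φ cos λ, y = cos φ sin λ, z = sin φ).
The central angle between the endpoints is δ = arccos(p₁·p₂) ≈ 1.074 rad (61.5°).
Interpolate at f = 3/5 with slerp weights a = sin((1−f)δ)/sin δ ≈ 0.474, b = sin(fδ)/sin δ ≈ 0.683.
p = a·p₁ + b·p₂ ≈ (0.158, -0.235, 0.959); φ = arcsin(p_z) ≈ 73.57°, λ = atan2(p_y, p_x) ≈ -56.15°.

≈ (74°N, 56°W)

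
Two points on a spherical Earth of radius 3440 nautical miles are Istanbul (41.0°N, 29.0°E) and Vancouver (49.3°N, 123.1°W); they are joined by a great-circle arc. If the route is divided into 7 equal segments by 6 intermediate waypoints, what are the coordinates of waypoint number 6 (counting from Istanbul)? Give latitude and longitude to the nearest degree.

The haversine formula gives a central angle δ ≈ 1.508 rad (86.4°) between the endpoints.
Interpolate at f = 6/7 with slerp weights a = sin((1−f)δ)/sin δ ≈ 0.214, b = sin(fδ)/sin δ ≈ 0.963.
p = a·p₁ + b·p₂ ≈ (-0.202, -0.448, 0.871); φ = arcsin(p_z) ≈ 60.58°, λ = atan2(p_y, p_x) ≈ -114.24°.

≈ (61°N, 114°W)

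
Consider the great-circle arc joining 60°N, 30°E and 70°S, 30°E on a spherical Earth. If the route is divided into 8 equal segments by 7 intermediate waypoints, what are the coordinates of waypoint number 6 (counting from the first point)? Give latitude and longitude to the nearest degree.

≈ 37°S, 30°E

Convert each endpoint to a unit vector on the sphere (x = cos φ cos λ, y = cos φ sin λ, z = sin φ).
The central angle between the endpoints is δ = arccos(p₁·p₂) ≈ 2.269 rad (130.0°).
Interpolate at f = 6/8 with slerp weights a = sin((1−f)δ)/sin δ ≈ 0.701, b = sin(fδ)/sin δ ≈ 1.294.
p = a·p₁ + b·p₂ ≈ (0.687, 0.397, -0.609); φ = arcsin(p_z) ≈ -37.50°, λ = atan2(p_y, p_x) ≈ 30.00°.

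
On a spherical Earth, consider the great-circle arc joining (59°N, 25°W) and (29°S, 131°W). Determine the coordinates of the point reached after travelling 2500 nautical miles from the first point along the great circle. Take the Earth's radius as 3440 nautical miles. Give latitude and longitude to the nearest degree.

≈ (39°N, 83°W)

Convert each endpoint to a unit vector on the sphere (x = cos φ cos λ, y = cos φ sin λ, z = sin φ).
The central angle between the endpoints is δ = arccos(p₁·p₂) ≈ 2.141 rad (122.7°). The total great-circle distance is δ·R ≈ 2.141 × 3440 ≈ 7365 nmi, so the target fraction is f = 2500/7365 ≈ 0.339.
Interpolate at f ≈ 0.339 with slerp weights a = sin((1−f)δ)/sin δ ≈ 1.173, b = sin(fδ)/sin δ ≈ 0.789.
p = a·p₁ + b·p₂ ≈ (0.095, -0.776, 0.623); φ = arcsin(p_z) ≈ 38.54°, λ = atan2(p_y, p_x) ≈ -83.04°.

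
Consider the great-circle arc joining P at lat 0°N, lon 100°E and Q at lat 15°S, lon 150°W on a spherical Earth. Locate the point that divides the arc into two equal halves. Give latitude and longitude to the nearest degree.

≈ lat 13°S, lon 154°E

Write both endpoints as unit vectors p₁, p₂ with components (cos φ cos λ, cos φ sin λ, sin φ).
The central angle between the endpoints is δ = arccos(p₁·p₂) ≈ 1.907 rad (109.3°).
Interpolate at f = 1/2 with slerp weights a = sin((1−f)δ)/sin δ ≈ 0.864, b = sin(fδ)/sin δ ≈ 0.864.
p = a·p₁ + b·p₂ ≈ (-0.873, 0.434, -0.224); φ = arcsin(p_z) ≈ -12.92°, λ = atan2(p_y, p_x) ≈ 153.58°.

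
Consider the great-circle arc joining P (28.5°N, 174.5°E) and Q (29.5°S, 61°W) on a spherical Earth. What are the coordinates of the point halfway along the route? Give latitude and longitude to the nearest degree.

Write both endpoints as unit vectors p₁, p₂ with components (cos φ cos λ, cos φ sin λ, sin φ).
The central angle between the endpoints is δ = arccos(p₁·p₂) ≈ 2.303 rad (131.9°).
Interpolate at f = 1/2 with slerp weights a = sin((1−f)δ)/sin δ ≈ 1.228, b = sin(fδ)/sin δ ≈ 1.228.
p = a·p₁ + b·p₂ ≈ (-0.556, -0.831, -0.019); φ = arcsin(p_z) ≈ -1.07°, λ = atan2(p_y, p_x) ≈ -123.78°.

≈ (1°S, 124°W)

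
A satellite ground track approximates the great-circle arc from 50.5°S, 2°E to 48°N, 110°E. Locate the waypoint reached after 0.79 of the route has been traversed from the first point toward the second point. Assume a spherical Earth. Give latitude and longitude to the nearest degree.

Write both endpoints as unit vectors p₁, p₂ with components (cos φ cos λ, cos φ sin λ, sin φ).
The central angle between the endpoints is δ = arccos(p₁·p₂) ≈ 2.353 rad (134.8°).
Interpolate at f = 0.79 with slerp weights a = sin((1−f)δ)/sin δ ≈ 0.669, b = sin(fδ)/sin δ ≈ 1.352.
p = a·p₁ + b·p₂ ≈ (0.116, 0.865, 0.489); φ = arcsin(p_z) ≈ 29.25°, λ = atan2(p_y, p_x) ≈ 82.38°.

≈ 29°N, 82°E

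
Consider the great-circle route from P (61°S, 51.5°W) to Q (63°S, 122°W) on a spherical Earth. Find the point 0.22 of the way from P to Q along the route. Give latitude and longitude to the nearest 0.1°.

Convert each endpoint to a unit vector on the sphere (x = cos φ cos λ, y = cos φ sin λ, z = sin φ).
The central angle between the endpoints is δ = arccos(p₁·p₂) ≈ 0.550 rad (31.5°).
Interpolate at f = 0.22 with slerp weights a = sin((1−f)δ)/sin δ ≈ 0.796, b = sin(fδ)/sin δ ≈ 0.231.
p = a·p₁ + b·p₂ ≈ (0.185, -0.391, -0.902); φ = arcsin(p_z) ≈ -64.39°, λ = atan2(p_y, p_x) ≈ -64.72°.

≈ (64.4°S, 64.7°W)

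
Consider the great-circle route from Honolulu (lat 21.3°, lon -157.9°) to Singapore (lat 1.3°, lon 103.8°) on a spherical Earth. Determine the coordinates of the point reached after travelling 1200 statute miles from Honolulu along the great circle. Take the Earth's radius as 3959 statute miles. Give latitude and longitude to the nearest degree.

≈ lat 22°, lon -177°

Convert each endpoint to a unit vector on the sphere (x = cos φ cos λ, y = cos φ sin λ, z = sin φ).
The central angle between the endpoints is δ = arccos(p₁·p₂) ≈ 1.697 rad (97.3°). The total great-circle distance is δ·R ≈ 1.697 × 3959 ≈ 6720 mi, so the target fraction is f = 1200/6720 ≈ 0.179.
Interpolate at f ≈ 0.179 with slerp weights a = sin((1−f)δ)/sin δ ≈ 0.992, b = sin(fδ)/sin δ ≈ 0.301.
p = a·p₁ + b·p₂ ≈ (-0.928, -0.056, 0.367); φ = arcsin(p_z) ≈ 21.55°, λ = atan2(p_y, p_x) ≈ -176.57°.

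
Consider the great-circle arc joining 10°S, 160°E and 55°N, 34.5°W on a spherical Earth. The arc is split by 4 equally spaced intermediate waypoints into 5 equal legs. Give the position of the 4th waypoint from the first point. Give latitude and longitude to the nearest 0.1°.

Write both endpoints as unit vectors p₁, p₂ with components (cos φ cos λ, cos φ sin λ, sin φ).
The central angle between the endpoints is δ = arccos(p₁·p₂) ≈ 2.331 rad (133.6°).
Interpolate at f = 4/5 with slerp weights a = sin((1−f)δ)/sin δ ≈ 0.620, b = sin(fδ)/sin δ ≈ 1.321.
p = a·p₁ + b·p₂ ≈ (0.050, -0.220, 0.974); φ = arcsin(p_z) ≈ 76.95°, λ = atan2(p_y, p_x) ≈ -77.14°.

≈ 76.9°N, 77.1°W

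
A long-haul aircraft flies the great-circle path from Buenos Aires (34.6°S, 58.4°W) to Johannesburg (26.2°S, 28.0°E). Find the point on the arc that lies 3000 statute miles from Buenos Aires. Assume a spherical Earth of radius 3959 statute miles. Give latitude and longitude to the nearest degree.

≈ 38°S, 4°W

From cos δ = sin φ₁ sin φ₂ + cos φ₁ cos φ₂ cos Δλ, the central angle is δ ≈ 1.269 rad (72.7°). The total great-circle distance is δ·R ≈ 1.269 × 3959 ≈ 5025 mi, so the target fraction is f = 3000/5025 ≈ 0.597.
Interpolate at f ≈ 0.597 with slerp weights a = sin((1−f)δ)/sin δ ≈ 0.513, b = sin(fδ)/sin δ ≈ 0.720.
p = a·p₁ + b·p₂ ≈ (0.791, -0.056, -0.609); φ = arcsin(p_z) ≈ -37.51°, λ = atan2(p_y, p_x) ≈ -4.06°.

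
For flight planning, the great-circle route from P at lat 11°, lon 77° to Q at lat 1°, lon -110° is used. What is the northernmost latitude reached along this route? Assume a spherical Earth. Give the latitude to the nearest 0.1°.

≈ 60.1°

The great circle lies in the plane with unit normal n̂ = (p₁ × p₂)/|p₁ × p₂|.
Here n̂_z ≈ +0.499; the vertex latitude is φ_max = arccos|n̂_z| ≈ 60.1°.
Check via Clairaut: cos φ_max = |cos φ₁| · sin C = cos(11.0°)·sin(30.5°) ≈ 0.499, again giving ≈ 60.1°.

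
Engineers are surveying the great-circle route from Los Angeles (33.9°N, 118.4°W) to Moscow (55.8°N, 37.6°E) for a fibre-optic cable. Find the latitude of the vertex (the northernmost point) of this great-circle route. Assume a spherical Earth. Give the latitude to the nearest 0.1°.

≈ 79.1°N

The great circle lies in the plane with unit normal n̂ = (p₁ × p₂)/|p₁ × p₂|.
Here n̂_z ≈ +0.190; the vertex latitude is φ_max = arccos|n̂_z| ≈ 79.1°.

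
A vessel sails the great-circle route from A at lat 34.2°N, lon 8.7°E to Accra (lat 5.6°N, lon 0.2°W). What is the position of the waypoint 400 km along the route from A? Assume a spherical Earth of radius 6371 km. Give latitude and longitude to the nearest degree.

≈ lat 31°N, lon 7°E

Write both endpoints as unit vectors p₁, p₂ with components (cos φ cos λ, cos φ sin λ, sin φ).
The central angle between the endpoints is δ = arccos(p₁·p₂) ≈ 0.519 rad (29.8°). The total great-circle distance is δ·R ≈ 0.519 × 6371 ≈ 3310 km, so the target fraction is f = 400/3310 ≈ 0.121.
Interpolate at f ≈ 0.121 with slerp weights a = sin((1−f)δ)/sin δ ≈ 0.888, b = sin(fδ)/sin δ ≈ 0.126.
p = a·p₁ + b·p₂ ≈ (0.852, 0.111, 0.512); φ = arcsin(p_z) ≈ 30.77°, λ = atan2(p_y, p_x) ≈ 7.40°.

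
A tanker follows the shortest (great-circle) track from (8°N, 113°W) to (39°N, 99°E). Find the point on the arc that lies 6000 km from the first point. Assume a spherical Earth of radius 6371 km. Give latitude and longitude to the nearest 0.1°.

From cos δ = sin φ₁ sin φ₂ + cos φ₁ cos φ₂ cos Δλ, the central angle is δ ≈ 2.171 rad (124.4°). The total great-circle distance is δ·R ≈ 2.171 × 6371 ≈ 13833 km, so the target fraction is f = 6000/13833 ≈ 0.434.
Interpolate at f ≈ 0.434 with slerp weights a = sin((1−f)δ)/sin δ ≈ 1.142, b = sin(fδ)/sin δ ≈ 0.980.
p = a·p₁ + b·p₂ ≈ (-0.561, -0.289, 0.776); φ = arcsin(p_z) ≈ 50.87°, λ = atan2(p_y, p_x) ≈ -152.76°.

≈ (50.9°N, 152.8°W)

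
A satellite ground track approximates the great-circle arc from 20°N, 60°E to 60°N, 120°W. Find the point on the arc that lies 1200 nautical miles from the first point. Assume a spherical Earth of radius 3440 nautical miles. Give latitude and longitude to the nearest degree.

Write both endpoints as unit vectors p₁, p₂ with components (cos φ cos λ, cos φ sin λ, sin φ).
The central angle between the endpoints is δ = arccos(p₁·p₂) ≈ 1.745 rad (100.0°). The total great-circle distance is δ·R ≈ 1.745 × 3440 ≈ 6004 nmi, so the target fraction is f = 1200/6004 ≈ 0.200.
Interpolate at f ≈ 0.200 with slerp weights a = sin((1−f)δ)/sin δ ≈ 1.000, b = sin(fδ)/sin δ ≈ 0.347.
p = a·p₁ + b·p₂ ≈ (0.383, 0.664, 0.643); φ = arcsin(p_z) ≈ 39.99°, λ = atan2(p_y, p_x) ≈ 60.00°.

≈ 40°N, 60°E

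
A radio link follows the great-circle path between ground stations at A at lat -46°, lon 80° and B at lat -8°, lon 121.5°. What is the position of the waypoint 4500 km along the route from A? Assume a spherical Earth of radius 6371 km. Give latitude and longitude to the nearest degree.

Write both endpoints as unit vectors p₁, p₂ with components (cos φ cos λ, cos φ sin λ, sin φ).
The central angle between the endpoints is δ = arccos(p₁·p₂) ≈ 0.908 rad (52.0°). The total great-circle distance is δ·R ≈ 0.908 × 6371 ≈ 5785 km, so the target fraction is f = 4500/5785 ≈ 0.778.
Interpolate at f ≈ 0.778 with slerp weights a = sin((1−f)δ)/sin δ ≈ 0.254, b = sin(fδ)/sin δ ≈ 0.823.
p = a·p₁ + b·p₂ ≈ (-0.395, 0.869, -0.297); φ = arcsin(p_z) ≈ -17.30°, λ = atan2(p_y, p_x) ≈ 114.46°.

≈ lat -17°, lon 114°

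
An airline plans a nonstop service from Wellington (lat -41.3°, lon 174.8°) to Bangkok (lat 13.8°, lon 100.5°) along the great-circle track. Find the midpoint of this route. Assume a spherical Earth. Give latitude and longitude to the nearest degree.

≈ lat -17°, lon 132°

Write both endpoints as unit vectors p₁, p₂ with components (cos φ cos λ, cos φ sin λ, sin φ).
The central angle between the endpoints is δ = arccos(p₁·p₂) ≈ 1.531 rad (87.7°).
Interpolate at f = 1/2 with slerp weights a = sin((1−f)δ)/sin δ ≈ 0.693, b = sin(fδ)/sin δ ≈ 0.693.
p = a·p₁ + b·p₂ ≈ (-0.641, 0.709, -0.292); φ = arcsin(p_z) ≈ -16.99°, λ = atan2(p_y, p_x) ≈ 132.13°.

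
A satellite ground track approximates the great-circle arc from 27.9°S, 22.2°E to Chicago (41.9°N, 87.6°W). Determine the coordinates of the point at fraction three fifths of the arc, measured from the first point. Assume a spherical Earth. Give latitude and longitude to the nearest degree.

≈ 20°N, 35°W

The haversine formula gives a central angle δ ≈ 2.136 rad (122.4°) between the endpoints.
Interpolate at f = 3/5 with slerp weights a = sin((1−f)δ)/sin δ ≈ 0.893, b = sin(fδ)/sin δ ≈ 1.135.
p = a·p₁ + b·p₂ ≈ (0.766, -0.546, 0.340); φ = arcsin(p_z) ≈ 19.88°, λ = atan2(p_y, p_x) ≈ -35.47°.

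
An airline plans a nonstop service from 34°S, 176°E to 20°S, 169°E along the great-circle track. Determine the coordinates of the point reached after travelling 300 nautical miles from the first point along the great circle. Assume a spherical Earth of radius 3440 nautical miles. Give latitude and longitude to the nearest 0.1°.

Convert each endpoint to a unit vector on the sphere (x = cos φ cos λ, y = cos φ sin λ, z = sin φ).
The central angle between the endpoints is δ = arccos(p₁·p₂) ≈ 0.267 rad (15.3°). The total great-circle distance is δ·R ≈ 0.267 × 3440 ≈ 919 nmi, so the target fraction is f = 300/919 ≈ 0.326.
Interpolate at f ≈ 0.326 with slerp weights a = sin((1−f)δ)/sin δ ≈ 0.678, b = sin(fδ)/sin δ ≈ 0.330.
p = a·p₁ + b·p₂ ≈ (-0.865, 0.098, -0.492); φ = arcsin(p_z) ≈ -29.47°, λ = atan2(p_y, p_x) ≈ 173.51°.

≈ 29.5°S, 173.5°E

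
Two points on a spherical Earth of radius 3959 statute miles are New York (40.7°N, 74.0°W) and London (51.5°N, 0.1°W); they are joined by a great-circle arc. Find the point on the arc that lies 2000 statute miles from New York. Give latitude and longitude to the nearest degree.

≈ 53°N, 35°W

Write both endpoints as unit vectors p₁, p₂ with components (cos φ cos λ, cos φ sin λ, sin φ).
The central angle between the endpoints is δ = arccos(p₁·p₂) ≈ 0.875 rad (50.1°). The total great-circle distance is δ·R ≈ 0.875 × 3959 ≈ 3463 mi, so the target fraction is f = 2000/3463 ≈ 0.578.
Interpolate at f ≈ 0.578 with slerp weights a = sin((1−f)δ)/sin δ ≈ 0.471, b = sin(fδ)/sin δ ≈ 0.631.
p = a·p₁ + b·p₂ ≈ (0.491, -0.344, 0.801); φ = arcsin(p_z) ≈ 53.18°, λ = atan2(p_y, p_x) ≈ -34.99°.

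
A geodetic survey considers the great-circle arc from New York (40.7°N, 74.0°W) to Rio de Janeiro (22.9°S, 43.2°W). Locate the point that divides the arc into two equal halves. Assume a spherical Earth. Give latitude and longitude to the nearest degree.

≈ 9°N, 57°W

Convert each endpoint to a unit vector on the sphere (x = cos φ cos λ, y = cos φ sin λ, z = sin φ).
The central angle between the endpoints is δ = arccos(p₁·p₂) ≈ 1.217 rad (69.7°).
Interpolate at f = 1/2 with slerp weights a = sin((1−f)δ)/sin δ ≈ 0.609, b = sin(fδ)/sin δ ≈ 0.609.
p = a·p₁ + b·p₂ ≈ (0.537, -0.828, 0.160); φ = arcsin(p_z) ≈ 9.22°, λ = atan2(p_y, p_x) ≈ -57.07°.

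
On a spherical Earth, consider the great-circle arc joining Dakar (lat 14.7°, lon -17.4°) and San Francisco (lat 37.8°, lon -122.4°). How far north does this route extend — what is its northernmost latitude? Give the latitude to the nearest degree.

≈ 42°

The great circle lies in the plane with unit normal n̂ = (p₁ × p₂)/|p₁ × p₂|.
Here n̂_z ≈ -0.739; the vertex latitude is φ_max = arccos|n̂_z| ≈ 42.4°.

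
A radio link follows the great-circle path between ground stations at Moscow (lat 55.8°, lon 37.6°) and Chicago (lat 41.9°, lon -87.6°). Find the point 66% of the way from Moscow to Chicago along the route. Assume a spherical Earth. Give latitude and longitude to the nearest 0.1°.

≈ lat 61.3°, lon -63.0°

The haversine formula gives a central angle δ ≈ 1.254 rad (71.9°) between the endpoints.
Interpolate at f = 0.66 with slerp weights a = sin((1−f)δ)/sin δ ≈ 0.435, b = sin(fδ)/sin δ ≈ 0.775.
p = a·p₁ + b·p₂ ≈ (0.218, -0.427, 0.878); φ = arcsin(p_z) ≈ 61.35°, λ = atan2(p_y, p_x) ≈ -62.96°.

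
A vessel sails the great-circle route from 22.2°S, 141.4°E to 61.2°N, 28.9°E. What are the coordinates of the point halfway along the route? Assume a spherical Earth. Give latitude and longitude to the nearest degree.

Write both endpoints as unit vectors p₁, p₂ with components (cos φ cos λ, cos φ sin λ, sin φ).
The central angle between the endpoints is δ = arccos(p₁·p₂) ≈ 2.096 rad (120.1°).
Interpolate at f = 1/2 with slerp weights a = sin((1−f)δ)/sin δ ≈ 1.002, b = sin(fδ)/sin δ ≈ 1.002.
p = a·p₁ + b·p₂ ≈ (-0.302, 0.812, 0.499); φ = arcsin(p_z) ≈ 29.96°, λ = atan2(p_y, p_x) ≈ 110.43°.

≈ 30°N, 110°E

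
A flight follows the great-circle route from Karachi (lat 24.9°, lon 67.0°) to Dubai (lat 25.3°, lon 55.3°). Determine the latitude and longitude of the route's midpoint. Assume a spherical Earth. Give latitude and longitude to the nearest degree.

Convert each endpoint to a unit vector on the sphere (x = cos φ cos λ, y = cos φ sin λ, z = sin φ).
The central angle between the endpoints is δ = arccos(p₁·p₂) ≈ 0.185 rad (10.6°).
Interpolate at f = 1/2 with slerp weights a = sin((1−f)δ)/sin δ ≈ 0.502, b = sin(fδ)/sin δ ≈ 0.502.
p = a·p₁ + b·p₂ ≈ (0.436, 0.793, 0.426); φ = arcsin(p_z) ≈ 25.22°, λ = atan2(p_y, p_x) ≈ 61.16°.

≈ lat 25°, lon 61°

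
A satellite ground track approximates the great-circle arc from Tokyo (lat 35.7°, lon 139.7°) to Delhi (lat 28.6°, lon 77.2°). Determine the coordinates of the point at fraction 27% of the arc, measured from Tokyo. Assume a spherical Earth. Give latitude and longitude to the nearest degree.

≈ lat 37°, lon 122°

The haversine formula gives a central angle δ ≈ 0.917 rad (52.5°) between the endpoints.
Interpolate at f = 0.27 with slerp weights a = sin((1−f)δ)/sin δ ≈ 0.782, b = sin(fδ)/sin δ ≈ 0.309.
p = a·p₁ + b·p₂ ≈ (-0.424, 0.675, 0.604); φ = arcsin(p_z) ≈ 37.15°, λ = atan2(p_y, p_x) ≈ 122.15°.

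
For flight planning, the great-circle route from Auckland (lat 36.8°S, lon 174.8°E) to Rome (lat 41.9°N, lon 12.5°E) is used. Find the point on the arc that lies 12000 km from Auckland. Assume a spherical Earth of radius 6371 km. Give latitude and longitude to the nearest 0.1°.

≈ lat 31.2°N, lon 85.0°E

Convert each endpoint to a unit vector on the sphere (x = cos φ cos λ, y = cos φ sin λ, z = sin φ).
The central angle between the endpoints is δ = arccos(p₁·p₂) ≈ 2.887 rad (165.4°). The total great-circle distance is δ·R ≈ 2.887 × 6371 ≈ 18395 km, so the target fraction is f = 12000/18395 ≈ 0.652.
Interpolate at f ≈ 0.652 with slerp weights a = sin((1−f)δ)/sin δ ≈ 3.352, b = sin(fδ)/sin δ ≈ 3.782.
p = a·p₁ + b·p₂ ≈ (0.075, 0.852, 0.517); φ = arcsin(p_z) ≈ 31.16°, λ = atan2(p_y, p_x) ≈ 84.99°.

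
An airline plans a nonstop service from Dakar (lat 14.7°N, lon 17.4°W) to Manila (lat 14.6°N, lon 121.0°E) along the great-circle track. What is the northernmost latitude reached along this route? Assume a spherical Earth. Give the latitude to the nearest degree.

≈ 36°N

The great circle lies in the plane with unit normal n̂ = (p₁ × p₂)/|p₁ × p₂|.
Here n̂_z ≈ +0.805; the vertex latitude is φ_max = arccos|n̂_z| ≈ 36.4°.
Check via Clairaut: cos φ_max = |cos φ₁| · sin C = cos(14.7°)·sin(56.4°) ≈ 0.805, again giving ≈ 36.4°.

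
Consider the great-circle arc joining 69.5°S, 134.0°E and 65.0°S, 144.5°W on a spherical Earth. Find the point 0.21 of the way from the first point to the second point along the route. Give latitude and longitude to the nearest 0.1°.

From cos δ = sin φ₁ sin φ₂ + cos φ₁ cos φ₂ cos Δλ, the central angle is δ ≈ 0.514 rad (29.4°).
Interpolate at f = 0.21 with slerp weights a = sin((1−f)δ)/sin δ ≈ 0.803, b = sin(fδ)/sin δ ≈ 0.219.
p = a·p₁ + b·p₂ ≈ (-0.271, 0.149, -0.951); φ = arcsin(p_z) ≈ -72.01°, λ = atan2(p_y, p_x) ≈ 151.25°.

≈ 72.0°S, 151.2°E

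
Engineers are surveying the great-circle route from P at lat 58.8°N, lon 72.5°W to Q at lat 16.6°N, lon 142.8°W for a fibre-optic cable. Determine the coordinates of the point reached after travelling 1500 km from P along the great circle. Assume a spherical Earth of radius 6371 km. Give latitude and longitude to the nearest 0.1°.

The haversine formula gives a central angle δ ≈ 1.146 rad (65.7°) between the endpoints. The total great-circle distance is δ·R ≈ 1.146 × 6371 ≈ 7304 km, so the target fraction is f = 1500/7304 ≈ 0.205.
Interpolate at f ≈ 0.205 with slerp weights a = sin((1−f)δ)/sin δ ≈ 0.867, b = sin(fδ)/sin δ ≈ 0.256.
p = a·p₁ + b·p₂ ≈ (-0.060, -0.577, 0.815); φ = arcsin(p_z) ≈ 54.56°, λ = atan2(p_y, p_x) ≈ -95.97°.

≈ lat 54.6°N, lon 96.0°W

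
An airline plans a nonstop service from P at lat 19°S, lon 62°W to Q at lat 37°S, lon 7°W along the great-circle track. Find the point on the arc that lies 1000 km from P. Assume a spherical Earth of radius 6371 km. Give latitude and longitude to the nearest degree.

The haversine formula gives a central angle δ ≈ 0.890 rad (51.0°) between the endpoints. The total great-circle distance is δ·R ≈ 0.890 × 6371 ≈ 5673 km, so the target fraction is f = 1000/5673 ≈ 0.176.
Interpolate at f ≈ 0.176 with slerp weights a = sin((1−f)δ)/sin δ ≈ 0.861, b = sin(fδ)/sin δ ≈ 0.201.
p = a·p₁ + b·p₂ ≈ (0.542, -0.739, -0.401); φ = arcsin(p_z) ≈ -23.67°, λ = atan2(p_y, p_x) ≈ -53.74°.

≈ lat 24°S, lon 54°W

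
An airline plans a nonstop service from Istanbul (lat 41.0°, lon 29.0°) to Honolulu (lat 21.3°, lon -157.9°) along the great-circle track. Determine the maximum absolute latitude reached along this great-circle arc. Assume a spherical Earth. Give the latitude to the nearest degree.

≈ 85°

The great circle lies in the plane with unit normal n̂ = (p₁ × p₂)/|p₁ × p₂|.
Here n̂_z ≈ +0.095; the vertex latitude is φ_max = arccos|n̂_z| ≈ 84.5°.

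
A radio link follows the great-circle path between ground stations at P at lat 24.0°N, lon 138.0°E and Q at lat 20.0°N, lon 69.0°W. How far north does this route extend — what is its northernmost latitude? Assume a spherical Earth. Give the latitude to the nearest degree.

≈ 60°N

The great circle lies in the plane with unit normal n̂ = (p₁ × p₂)/|p₁ × p₂|.
Here n̂_z ≈ +0.500; the vertex latitude is φ_max = arccos|n̂_z| ≈ 60.0°.
Check via Clairaut: cos φ_max = |cos φ₁| · sin C = cos(24.0°)·sin(33.2°) ≈ 0.500, again giving ≈ 60.0°.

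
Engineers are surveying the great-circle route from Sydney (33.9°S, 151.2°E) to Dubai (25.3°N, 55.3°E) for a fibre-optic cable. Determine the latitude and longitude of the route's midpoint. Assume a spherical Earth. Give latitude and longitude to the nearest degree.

Convert each endpoint to a unit vector on the sphere (x = cos φ cos λ, y = cos φ sin λ, z = sin φ).
The central angle between the endpoints is δ = arccos(p₁·p₂) ≈ 1.892 rad (108.4°).
Interpolate at f = 1/2 with slerp weights a = sin((1−f)δ)/sin δ ≈ 0.855, b = sin(fδ)/sin δ ≈ 0.855.
p = a·p₁ + b·p₂ ≈ (-0.182, 0.977, -0.111); φ = arcsin(p_z) ≈ -6.40°, λ = atan2(p_y, p_x) ≈ 100.54°.

≈ 6°S, 101°E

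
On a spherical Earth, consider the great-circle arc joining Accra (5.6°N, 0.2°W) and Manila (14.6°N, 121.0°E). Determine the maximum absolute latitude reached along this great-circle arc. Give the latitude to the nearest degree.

≈ 21°N

The great circle lies in the plane with unit normal n̂ = (p₁ × p₂)/|p₁ × p₂|.
Here n̂_z ≈ +0.936; the vertex latitude is φ_max = arccos|n̂_z| ≈ 20.7°.
Check via Clairaut: cos φ_max = |cos φ₁| · sin C = cos(5.6°)·sin(70.1°) ≈ 0.936, again giving ≈ 20.7°.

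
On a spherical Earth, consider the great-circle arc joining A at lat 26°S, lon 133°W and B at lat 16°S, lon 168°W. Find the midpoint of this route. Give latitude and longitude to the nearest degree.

≈ lat 22°S, lon 151°W

From cos δ = sin φ₁ sin φ₂ + cos φ₁ cos φ₂ cos Δλ, the central angle is δ ≈ 0.594 rad (34.0°).
Interpolate at f = 1/2 with slerp weights a = sin((1−f)δ)/sin δ ≈ 0.523, b = sin(fδ)/sin δ ≈ 0.523.
p = a·p₁ + b·p₂ ≈ (-0.812, -0.448, -0.373); φ = arcsin(p_z) ≈ -21.92°, λ = atan2(p_y, p_x) ≈ -151.11°.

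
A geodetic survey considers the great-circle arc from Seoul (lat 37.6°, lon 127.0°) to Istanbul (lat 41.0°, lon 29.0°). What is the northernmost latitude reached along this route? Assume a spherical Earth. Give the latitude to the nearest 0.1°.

≈ 51.4°

The great circle lies in the plane with unit normal n̂ = (p₁ × p₂)/|p₁ × p₂|.
Here n̂_z ≈ -0.624; the vertex latitude is φ_max = arccos|n̂_z| ≈ 51.4°.
Check via Clairaut: cos φ_max = |cos φ₁| · sin C = cos(37.6°)·sin(52.0°) ≈ 0.624, again giving ≈ 51.4°.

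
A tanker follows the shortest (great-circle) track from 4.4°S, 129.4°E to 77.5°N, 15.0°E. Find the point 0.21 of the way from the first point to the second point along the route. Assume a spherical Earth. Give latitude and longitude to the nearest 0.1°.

Write both endpoints as unit vectors p₁, p₂ with components (cos φ cos λ, cos φ sin λ, sin φ).
The central angle between the endpoints is δ = arccos(p₁·p₂) ≈ 1.736 rad (99.4°).
Interpolate at f = 0.21 with slerp weights a = sin((1−f)δ)/sin δ ≈ 0.994, b = sin(fδ)/sin δ ≈ 0.361.
p = a·p₁ + b·p₂ ≈ (-0.553, 0.786, 0.277); φ = arcsin(p_z) ≈ 16.06°, λ = atan2(p_y, p_x) ≈ 125.15°.

≈ 16.1°N, 125.1°E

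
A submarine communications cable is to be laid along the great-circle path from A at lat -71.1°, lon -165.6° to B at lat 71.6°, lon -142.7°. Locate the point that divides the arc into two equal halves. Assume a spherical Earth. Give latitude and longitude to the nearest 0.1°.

Convert each endpoint to a unit vector on the sphere (x = cos φ cos λ, y = cos φ sin λ, z = sin φ).
The central angle between the endpoints is δ = arccos(p₁·p₂) ≈ 2.504 rad (143.5°).
Interpolate at f = 1/2 with slerp weights a = sin((1−f)δ)/sin δ ≈ 1.595, b = sin(fδ)/sin δ ≈ 1.595.
p = a·p₁ + b·p₂ ≈ (-0.901, -0.434, 0.004); φ = arcsin(p_z) ≈ 0.26°, λ = atan2(p_y, p_x) ≈ -154.30°.

≈ lat 0.3°, lon -154.3°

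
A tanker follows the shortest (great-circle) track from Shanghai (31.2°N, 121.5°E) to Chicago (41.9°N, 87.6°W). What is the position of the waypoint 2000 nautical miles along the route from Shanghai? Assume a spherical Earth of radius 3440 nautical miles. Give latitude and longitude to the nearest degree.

≈ (60°N, 146°E)

The haversine formula gives a central angle δ ≈ 1.783 rad (102.1°) between the endpoints. The total great-circle distance is δ·R ≈ 1.783 × 3440 ≈ 6133 nmi, so the target fraction is f = 2000/6133 ≈ 0.326.
Interpolate at f ≈ 0.326 with slerp weights a = sin((1−f)δ)/sin δ ≈ 0.954, b = sin(fδ)/sin δ ≈ 0.562.
p = a·p₁ + b·p₂ ≈ (-0.409, 0.278, 0.869); φ = arcsin(p_z) ≈ 60.38°, λ = atan2(p_y, p_x) ≈ 145.79°.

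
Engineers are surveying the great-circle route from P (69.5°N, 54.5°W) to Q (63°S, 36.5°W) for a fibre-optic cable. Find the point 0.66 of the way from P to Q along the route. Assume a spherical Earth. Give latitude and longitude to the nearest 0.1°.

Convert each endpoint to a unit vector on the sphere (x = cos φ cos λ, y = cos φ sin λ, z = sin φ).
The central angle between the endpoints is δ = arccos(p₁·p₂) ≈ 2.323 rad (133.1°).
Interpolate at f = 0.66 with slerp weights a = sin((1−f)δ)/sin δ ≈ 0.973, b = sin(fδ)/sin δ ≈ 1.369.
p = a·p₁ + b·p₂ ≈ (0.697, -0.647, -0.308); φ = arcsin(p_z) ≈ -17.96°, λ = atan2(p_y, p_x) ≈ -42.85°.

≈ (18.0°S, 42.9°W)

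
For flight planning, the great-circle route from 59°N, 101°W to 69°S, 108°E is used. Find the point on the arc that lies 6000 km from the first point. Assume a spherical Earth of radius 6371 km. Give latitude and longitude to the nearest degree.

Convert each endpoint to a unit vector on the sphere (x = cos φ cos λ, y = cos φ sin λ, z = sin φ).
The central angle between the endpoints is δ = arccos(p₁·p₂) ≈ 2.864 rad (164.1°). The total great-circle distance is δ·R ≈ 2.864 × 6371 ≈ 18245 km, so the target fraction is f = 6000/18245 ≈ 0.329.
Interpolate at f ≈ 0.329 with slerp weights a = sin((1−f)δ)/sin δ ≈ 3.424, b = sin(fδ)/sin δ ≈ 2.949.
p = a·p₁ + b·p₂ ≈ (-0.663, -0.726, 0.182); φ = arcsin(p_z) ≈ 10.49°, λ = atan2(p_y, p_x) ≈ -132.40°.

≈ 10°N, 132°W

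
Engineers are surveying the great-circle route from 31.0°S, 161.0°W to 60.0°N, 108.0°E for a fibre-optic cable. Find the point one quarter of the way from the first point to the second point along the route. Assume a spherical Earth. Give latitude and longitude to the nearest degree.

The haversine formula gives a central angle δ ≈ 2.042 rad (117.0°) between the endpoints.
Interpolate at f = 1/4 with slerp weights a = sin((1−f)δ)/sin δ ≈ 1.121, b = sin(fδ)/sin δ ≈ 0.548.
p = a·p₁ + b·p₂ ≈ (-0.993, -0.052, -0.103); φ = arcsin(p_z) ≈ -5.90°, λ = atan2(p_y, p_x) ≈ -176.99°.

≈ 6°S, 177°W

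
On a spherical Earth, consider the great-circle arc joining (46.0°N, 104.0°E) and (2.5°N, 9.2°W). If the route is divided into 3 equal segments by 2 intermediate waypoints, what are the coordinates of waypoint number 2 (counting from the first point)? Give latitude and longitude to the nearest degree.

≈ (28°N, 16°E)

From cos δ = sin φ₁ sin φ₂ + cos φ₁ cos φ₂ cos Δλ, the central angle is δ ≈ 1.815 rad (104.0°).
Interpolate at f = 2/3 with slerp weights a = sin((1−f)δ)/sin δ ≈ 0.586, b = sin(fδ)/sin δ ≈ 0.964.
p = a·p₁ + b·p₂ ≈ (0.853, 0.241, 0.464); φ = arcsin(p_z) ≈ 27.63°, λ = atan2(p_y, p_x) ≈ 15.79°.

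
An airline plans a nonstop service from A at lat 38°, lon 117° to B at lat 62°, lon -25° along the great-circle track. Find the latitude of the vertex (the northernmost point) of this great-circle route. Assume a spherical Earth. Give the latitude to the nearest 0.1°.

≈ 76.4°

The great circle lies in the plane with unit normal n̂ = (p₁ × p₂)/|p₁ × p₂|.
Here n̂_z ≈ -0.235; the vertex latitude is φ_max = arccos|n̂_z| ≈ 76.4°.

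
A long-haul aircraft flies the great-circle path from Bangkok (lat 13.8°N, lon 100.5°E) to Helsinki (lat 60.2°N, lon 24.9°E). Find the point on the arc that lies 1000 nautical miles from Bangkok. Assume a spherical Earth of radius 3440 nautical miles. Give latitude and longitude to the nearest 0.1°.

Convert each endpoint to a unit vector on the sphere (x = cos φ cos λ, y = cos φ sin λ, z = sin φ).
The central angle between the endpoints is δ = arccos(p₁·p₂) ≈ 1.238 rad (70.9°). The total great-circle distance is δ·R ≈ 1.238 × 3440 ≈ 4258 nmi, so the target fraction is f = 1000/4258 ≈ 0.235.
Interpolate at f ≈ 0.235 with slerp weights a = sin((1−f)δ)/sin δ ≈ 0.859, b = sin(fδ)/sin δ ≈ 0.303.
p = a·p₁ + b·p₂ ≈ (-0.015, 0.884, 0.468); φ = arcsin(p_z) ≈ 27.91°, λ = atan2(p_y, p_x) ≈ 90.99°.

≈ lat 27.9°N, lon 91.0°E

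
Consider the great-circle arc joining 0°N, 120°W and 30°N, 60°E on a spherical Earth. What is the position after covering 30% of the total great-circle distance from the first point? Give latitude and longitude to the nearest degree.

≈ 45°N, 120°W

Write both endpoints as unit vectors p₁, p₂ with components (cos φ cos λ, cos φ sin λ, sin φ).
The central angle between the endpoints is δ = arccos(p₁·p₂) ≈ 2.618 rad (150.0°).
Interpolate at f = 0.30 with slerp weights a = sin((1−f)δ)/sin δ ≈ 1.932, b = sin(fδ)/sin δ ≈ 1.414.
p = a·p₁ + b·p₂ ≈ (-0.354, -0.612, 0.707); φ = arcsin(p_z) ≈ 45.00°, λ = atan2(p_y, p_x) ≈ -120.00°.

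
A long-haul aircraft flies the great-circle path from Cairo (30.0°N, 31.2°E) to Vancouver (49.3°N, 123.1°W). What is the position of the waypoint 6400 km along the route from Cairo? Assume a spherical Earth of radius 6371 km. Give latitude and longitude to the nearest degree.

Write both endpoints as unit vectors p₁, p₂ with components (cos φ cos λ, cos φ sin λ, sin φ).
The central angle between the endpoints is δ = arccos(p₁·p₂) ≈ 1.701 rad (97.5°). The total great-circle distance is δ·R ≈ 1.701 × 6371 ≈ 10837 km, so the target fraction is f = 6400/10837 ≈ 0.591.
Interpolate at f ≈ 0.591 with slerp weights a = sin((1−f)δ)/sin δ ≈ 0.647, b = sin(fδ)/sin δ ≈ 0.851.
p = a·p₁ + b·p₂ ≈ (0.176, -0.175, 0.969); φ = arcsin(p_z) ≈ 75.64°, λ = atan2(p_y, p_x) ≈ -44.77°.

≈ 76°N, 45°W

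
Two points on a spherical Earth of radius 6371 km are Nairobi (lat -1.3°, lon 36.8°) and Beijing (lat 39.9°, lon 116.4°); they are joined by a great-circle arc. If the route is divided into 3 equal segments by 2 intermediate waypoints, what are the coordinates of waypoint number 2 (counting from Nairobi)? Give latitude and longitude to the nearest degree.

Write both endpoints as unit vectors p₁, p₂ with components (cos φ cos λ, cos φ sin λ, sin φ).
The central angle between the endpoints is δ = arccos(p₁·p₂) ≈ 1.447 rad (82.9°).
Interpolate at f = 2/3 with slerp weights a = sin((1−f)δ)/sin δ ≈ 0.467, b = sin(fδ)/sin δ ≈ 0.828.
p = a·p₁ + b·p₂ ≈ (0.092, 0.849, 0.521); φ = arcsin(p_z) ≈ 31.37°, λ = atan2(p_y, p_x) ≈ 83.84°.

≈ lat 31°, lon 84°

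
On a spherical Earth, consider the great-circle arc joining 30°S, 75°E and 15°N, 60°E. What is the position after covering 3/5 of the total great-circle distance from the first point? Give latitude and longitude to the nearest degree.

The haversine formula gives a central angle δ ≈ 0.825 rad (47.3°) between the endpoints.
Interpolate at f = 3/5 with slerp weights a = sin((1−f)δ)/sin δ ≈ 0.441, b = sin(fδ)/sin δ ≈ 0.647.
p = a·p₁ + b·p₂ ≈ (0.411, 0.910, -0.053); φ = arcsin(p_z) ≈ -3.05°, λ = atan2(p_y, p_x) ≈ 65.68°.

≈ 3°S, 66°E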